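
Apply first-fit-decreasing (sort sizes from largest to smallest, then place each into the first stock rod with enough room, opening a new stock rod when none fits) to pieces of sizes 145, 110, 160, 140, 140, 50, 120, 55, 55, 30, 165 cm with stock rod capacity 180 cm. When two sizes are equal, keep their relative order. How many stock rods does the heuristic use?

8

Sorted descending: 165, 160, 145, 140, 140, 120, 110, 55, 55, 50, 30.
  165 → stock rod 1 (new)  [load 165/180]
  160 → stock rod 2 (new)  [load 160/180]
  145 → stock rod 3 (new)  [load 145/180]
  140 → stock rod 4 (new)  [load 140/180]
  140 → stock rod 5 (new)  [load 140/180]
  120 → stock rod 6 (new)  [load 120/180]
  110 → stock rod 7 (new)  [load 110/180]
  55 → stock rod 6  [load 175/180]
  55 → stock rod 7  [load 165/180]
  50 → stock rod 8 (new)  [load 50/180]
  30 → stock rod 3  [load 175/180]
8 stock rods opened.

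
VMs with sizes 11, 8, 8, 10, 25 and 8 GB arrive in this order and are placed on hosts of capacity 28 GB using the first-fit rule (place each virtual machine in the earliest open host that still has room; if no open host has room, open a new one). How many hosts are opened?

  11 → host 1 (new)  [load 11/28]
  8 → host 1  [load 19/28]
  8 → host 1  [load 27/28]
  10 → host 2 (new)  [load 10/28]
  25 → host 3 (new)  [load 25/28]
  8 → host 2  [load 18/28]
3 hosts opened.

3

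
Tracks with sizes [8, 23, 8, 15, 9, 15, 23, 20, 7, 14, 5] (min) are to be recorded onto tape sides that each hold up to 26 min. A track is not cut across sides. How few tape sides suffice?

Total = 23 + 23 + 20 + 15 + 15 + 14 + 9 + 8 + 8 + 7 + 5 = 147 min.
Lower bound: ⌈147/26⌉ = 6 tape sides.
A packing using 7 tape sides:
  side 1: 23 = 23
  side 2: 23 = 23
  side 3: 20 + 5 = 25
  side 4: 15 + 9 = 24
  side 5: 15 + 8 = 23
  side 6: 14 + 8 = 22
  side 7: 7 = 7
No arrangement into 6 tape sides stays within capacity, so 7 is optimal.

7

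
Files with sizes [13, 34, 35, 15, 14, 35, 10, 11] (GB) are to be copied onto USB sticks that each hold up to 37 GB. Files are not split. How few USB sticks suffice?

5

Total = 35 + 35 + 34 + 15 + 14 + 13 + 11 + 10 = 167 GB.
Lower bound: ⌈167/37⌉ = 5 USB sticks.
A packing using 5 USB sticks:
  USB stick 1: 35 = 35
  USB stick 2: 35 = 35
  USB stick 3: 34 = 34
  USB stick 4: 15 + 14 = 29
  USB stick 5: 13 + 11 + 10 = 34
This matches the lower bound, so 5 is optimal.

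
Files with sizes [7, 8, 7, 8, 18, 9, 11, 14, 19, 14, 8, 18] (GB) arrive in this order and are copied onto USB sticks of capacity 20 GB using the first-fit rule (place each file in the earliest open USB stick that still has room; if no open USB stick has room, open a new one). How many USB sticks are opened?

  7 → USB stick 1 (new)  [load 7/20]
  8 → USB stick 1  [load 15/20]
  7 → USB stick 2 (new)  [load 7/20]
  8 → USB stick 2  [load 15/20]
  18 → USB stick 3 (new)  [load 18/20]
  9 → USB stick 4 (new)  [load 9/20]
  11 → USB stick 4  [load 20/20]
  14 → USB stick 5 (new)  [load 14/20]
  19 → USB stick 6 (new)  [load 19/20]
  14 → USB stick 7 (new)  [load 14/20]
  8 → USB stick 8 (new)  [load 8/20]
  18 → USB stick 9 (new)  [load 18/20]
9 USB sticks opened.

9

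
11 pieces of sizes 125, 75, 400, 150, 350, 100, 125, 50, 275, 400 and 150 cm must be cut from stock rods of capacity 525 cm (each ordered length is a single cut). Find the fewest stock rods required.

5

Total = 400 + 400 + 350 + 275 + 150 + 150 + 125 + 125 + 100 + 75 + 50 = 2200 cm.
Lower bound: ⌈2200/525⌉ = 5 stock rods.
A packing using 5 stock rods:
  stock rod 1: 400 + 125 = 525
  stock rod 2: 400 + 125 = 525
  stock rod 3: 350 + 150 = 500
  stock rod 4: 275 + 150 + 100 = 525
  stock rod 5: 75 + 50 = 125
This matches the lower bound, so 5 is optimal.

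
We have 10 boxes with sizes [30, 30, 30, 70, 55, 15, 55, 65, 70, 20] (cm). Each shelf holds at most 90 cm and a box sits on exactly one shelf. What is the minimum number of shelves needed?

Total = 70 + 70 + 65 + 55 + 55 + 30 + 30 + 30 + 20 + 15 = 440 cm.
Lower bound: ⌈440/90⌉ = 5 shelves.
A packing using 6 shelves:
  shelf 1: 70 + 20 = 90
  shelf 2: 70 + 15 = 85
  shelf 3: 65 = 65
  shelf 4: 55 + 30 = 85
  shelf 5: 55 + 30 = 85
  shelf 6: 30 = 30
No arrangement into 5 shelves stays within capacity, so 6 is optimal.

6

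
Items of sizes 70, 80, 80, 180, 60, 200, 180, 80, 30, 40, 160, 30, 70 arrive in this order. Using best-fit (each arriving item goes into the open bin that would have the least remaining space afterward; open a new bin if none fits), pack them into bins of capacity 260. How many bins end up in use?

  70 → bin 1 (new)  [load 70/260]
  80 → bin 1  [load 150/260]
  80 → bin 1  [load 230/260]
  180 → bin 2 (new)  [load 180/260]
  60 → bin 2  [load 240/260]
  200 → bin 3 (new)  [load 200/260]
  180 → bin 4 (new)  [load 180/260]
  80 → bin 4  [load 260/260]
  30 → bin 1  [load 260/260]
  40 → bin 3  [load 240/260]
  160 → bin 5 (new)  [load 160/260]
  30 → bin 5  [load 190/260]
  70 → bin 5  [load 260/260]
5 bins opened.

5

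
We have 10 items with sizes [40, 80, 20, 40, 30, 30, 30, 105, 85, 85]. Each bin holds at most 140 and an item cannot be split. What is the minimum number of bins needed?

5

Total = 105 + 85 + 85 + 80 + 40 + 40 + 30 + 30 + 30 + 20 = 545.
Lower bound: ⌈545/140⌉ = 4 bins.
A packing using 5 bins:
  bin 1: 105 + 30 = 135
  bin 2: 85 + 40 = 125
  bin 3: 85 + 40 = 125
  bin 4: 80 + 30 + 30 = 140
  bin 5: 20 = 20
No arrangement into 4 bins stays within capacity, so 5 is optimal.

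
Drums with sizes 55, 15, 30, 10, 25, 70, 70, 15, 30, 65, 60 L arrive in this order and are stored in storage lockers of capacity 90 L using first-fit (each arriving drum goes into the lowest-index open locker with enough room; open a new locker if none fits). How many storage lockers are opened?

6

  55 → locker 1 (new)  [load 55/90]
  15 → locker 1  [load 70/90]
  30 → locker 2 (new)  [load 30/90]
  10 → locker 1  [load 80/90]
  25 → locker 2  [load 55/90]
  70 → locker 3 (new)  [load 70/90]
  70 → locker 4 (new)  [load 70/90]
  15 → locker 2  [load 70/90]
  30 → locker 5 (new)  [load 30/90]
  65 → locker 6 (new)  [load 65/90]
  60 → locker 5  [load 90/90]
6 storage lockers opened.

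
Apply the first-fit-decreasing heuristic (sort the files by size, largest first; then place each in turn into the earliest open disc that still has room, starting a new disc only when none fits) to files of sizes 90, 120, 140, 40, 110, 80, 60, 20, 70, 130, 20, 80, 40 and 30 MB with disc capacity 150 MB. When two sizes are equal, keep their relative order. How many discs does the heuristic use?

7

Sorted descending: 140, 130, 120, 110, 90, 80, 80, 70, 60, 40, 40, 30, 20, 20.
  140 → disc 1 (new)  [load 140/150]
  130 → disc 2 (new)  [load 130/150]
  120 → disc 3 (new)  [load 120/150]
  110 → disc 4 (new)  [load 110/150]
  90 → disc 5 (new)  [load 90/150]
  80 → disc 6 (new)  [load 80/150]
  80 → disc 7 (new)  [load 80/150]
  70 → disc 6  [load 150/150]
  60 → disc 5  [load 150/150]
  40 → disc 4  [load 150/150]
  40 → disc 7  [load 120/150]
  30 → disc 3  [load 150/150]
  20 → disc 2  [load 150/150]
  20 → disc 7  [load 140/150]
7 discs opened.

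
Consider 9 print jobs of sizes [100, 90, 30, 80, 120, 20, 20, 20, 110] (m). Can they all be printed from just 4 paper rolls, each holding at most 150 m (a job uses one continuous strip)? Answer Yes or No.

Total = 590 m; ⌈590/150⌉ = 4.
5 print jobs each exceed half the capacity and cannot share a roll, forcing at least 5 paper rolls.
At least 5 paper rolls are required, but only 4 are allowed.

No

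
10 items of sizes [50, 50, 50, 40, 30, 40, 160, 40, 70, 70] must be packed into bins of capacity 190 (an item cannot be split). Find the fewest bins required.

4

Total = 160 + 70 + 70 + 50 + 50 + 50 + 40 + 40 + 40 + 30 = 600.
Lower bound: ⌈600/190⌉ = 4 bins.
A packing using 4 bins:
  bin 1: 160 + 30 = 190
  bin 2: 70 + 70 + 50 = 190
  bin 3: 50 + 50 + 40 + 40 = 180
  bin 4: 40 = 40
This matches the lower bound, so 4 is optimal.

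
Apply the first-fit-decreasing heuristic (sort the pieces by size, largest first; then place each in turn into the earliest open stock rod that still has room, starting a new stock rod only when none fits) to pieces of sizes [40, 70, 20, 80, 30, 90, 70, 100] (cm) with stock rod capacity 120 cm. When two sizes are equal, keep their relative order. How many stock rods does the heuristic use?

Sorted descending: 100, 90, 80, 70, 70, 40, 30, 20.
  100 → stock rod 1 (new)  [load 100/120]
  90 → stock rod 2 (new)  [load 90/120]
  80 → stock rod 3 (new)  [load 80/120]
  70 → stock rod 4 (new)  [load 70/120]
  70 → stock rod 5 (new)  [load 70/120]
  40 → stock rod 3  [load 120/120]
  30 → stock rod 2  [load 120/120]
  20 → stock rod 1  [load 120/120]
5 stock rods opened.

5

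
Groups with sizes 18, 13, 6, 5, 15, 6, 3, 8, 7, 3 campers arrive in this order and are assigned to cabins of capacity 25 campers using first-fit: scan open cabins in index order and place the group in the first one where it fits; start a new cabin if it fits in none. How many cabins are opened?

4

  18 → cabin 1 (new)  [load 18/25]
  13 → cabin 2 (new)  [load 13/25]
  6 → cabin 1  [load 24/25]
  5 → cabin 2  [load 18/25]
  15 → cabin 3 (new)  [load 15/25]
  6 → cabin 2  [load 24/25]
  3 → cabin 3  [load 18/25]
  8 → cabin 4 (new)  [load 8/25]
  7 → cabin 3  [load 25/25]
  3 → cabin 4  [load 11/25]
4 cabins opened.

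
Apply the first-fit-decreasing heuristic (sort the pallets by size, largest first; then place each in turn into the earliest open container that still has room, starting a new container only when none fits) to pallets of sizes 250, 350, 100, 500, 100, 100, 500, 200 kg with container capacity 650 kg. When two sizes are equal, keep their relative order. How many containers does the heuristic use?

Sorted descending: 500, 500, 350, 250, 200, 100, 100, 100.
  500 → container 1 (new)  [load 500/650]
  500 → container 2 (new)  [load 500/650]
  350 → container 3 (new)  [load 350/650]
  250 → container 3  [load 600/650]
  200 → container 4 (new)  [load 200/650]
  100 → container 1  [load 600/650]
  100 → container 2  [load 600/650]
  100 → container 4  [load 300/650]
4 containers opened.

4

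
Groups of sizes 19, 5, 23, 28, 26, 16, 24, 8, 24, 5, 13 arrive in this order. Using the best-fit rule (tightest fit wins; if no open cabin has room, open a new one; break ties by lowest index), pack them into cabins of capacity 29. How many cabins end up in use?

8

  19 → cabin 1 (new)  [load 19/29]
  5 → cabin 1  [load 24/29]
  23 → cabin 2 (new)  [load 23/29]
  28 → cabin 3 (new)  [load 28/29]
  26 → cabin 4 (new)  [load 26/29]
  16 → cabin 5 (new)  [load 16/29]
  24 → cabin 6 (new)  [load 24/29]
  8 → cabin 5  [load 24/29]
  24 → cabin 7 (new)  [load 24/29]
  5 → cabin 1  [load 29/29]
  13 → cabin 8 (new)  [load 13/29]
8 cabins opened.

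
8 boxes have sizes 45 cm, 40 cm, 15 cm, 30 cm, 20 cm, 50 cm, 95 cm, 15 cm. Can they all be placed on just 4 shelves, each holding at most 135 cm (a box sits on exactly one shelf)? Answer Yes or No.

Yes

A valid assignment using 3 shelves:
  shelf 1: 95 + 40 = 135
  shelf 2: 50 + 45 + 30 = 125
  shelf 3: 20 + 15 + 15 = 50
That uses only 3 ≤ 4, so 4 shelves are enough.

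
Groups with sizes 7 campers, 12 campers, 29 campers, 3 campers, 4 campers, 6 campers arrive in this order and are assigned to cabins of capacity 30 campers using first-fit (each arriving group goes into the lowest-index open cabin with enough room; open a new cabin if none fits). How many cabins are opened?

  7 → cabin 1 (new)  [load 7/30]
  12 → cabin 1  [load 19/30]
  29 → cabin 2 (new)  [load 29/30]
  3 → cabin 1  [load 22/30]
  4 → cabin 1  [load 26/30]
  6 → cabin 3 (new)  [load 6/30]
3 cabins opened.

3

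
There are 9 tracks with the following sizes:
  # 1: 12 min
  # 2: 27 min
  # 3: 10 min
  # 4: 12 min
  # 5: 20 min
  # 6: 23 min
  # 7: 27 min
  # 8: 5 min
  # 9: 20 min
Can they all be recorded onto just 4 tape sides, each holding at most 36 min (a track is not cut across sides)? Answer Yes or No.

Total = 156 min; ⌈156/36⌉ = 5.
At least 5 tape sides are required, but only 4 are allowed.

No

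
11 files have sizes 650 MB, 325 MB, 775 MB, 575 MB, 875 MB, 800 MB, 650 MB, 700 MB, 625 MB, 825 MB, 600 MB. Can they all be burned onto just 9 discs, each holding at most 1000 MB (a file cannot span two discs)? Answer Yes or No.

No

Total = 7400 MB; ⌈7400/1000⌉ = 8.
10 files each exceed half the capacity and cannot share a disc, forcing at least 10 discs.
At least 10 discs are required, but only 9 are allowed.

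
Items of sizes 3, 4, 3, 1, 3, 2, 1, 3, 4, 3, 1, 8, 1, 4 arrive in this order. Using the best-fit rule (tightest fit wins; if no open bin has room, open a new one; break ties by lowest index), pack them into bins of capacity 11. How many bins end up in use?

4

  3 → bin 1 (new)  [load 3/11]
  4 → bin 1  [load 7/11]
  3 → bin 1  [load 10/11]
  1 → bin 1  [load 11/11]
  3 → bin 2 (new)  [load 3/11]
  2 → bin 2  [load 5/11]
  1 → bin 2  [load 6/11]
  3 → bin 2  [load 9/11]
  4 → bin 3 (new)  [load 4/11]
  3 → bin 3  [load 7/11]
  1 → bin 2  [load 10/11]
  8 → bin 4 (new)  [load 8/11]
  1 → bin 2  [load 11/11]
  4 → bin 3  [load 11/11]
4 bins opened.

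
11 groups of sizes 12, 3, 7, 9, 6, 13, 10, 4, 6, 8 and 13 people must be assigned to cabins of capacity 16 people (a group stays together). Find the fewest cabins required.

6

Total = 13 + 13 + 12 + 10 + 9 + 8 + 7 + 6 + 6 + 4 + 3 = 91 people.
Lower bound: ⌈91/16⌉ = 6 cabins.
A packing using 6 cabins:
  cabin 1: 13 + 3 = 16
  cabin 2: 13 = 13
  cabin 3: 12 + 4 = 16
  cabin 4: 10 + 6 = 16
  cabin 5: 9 + 7 = 16
  cabin 6: 8 + 6 = 14
This matches the lower bound, so 6 is optimal.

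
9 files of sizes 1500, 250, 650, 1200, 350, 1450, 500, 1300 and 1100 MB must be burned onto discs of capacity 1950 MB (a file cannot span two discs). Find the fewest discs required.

Total = 1500 + 1450 + 1300 + 1200 + 1100 + 650 + 500 + 350 + 250 = 8300 MB.
Lower bound: ⌈8300/1950⌉ = 5 discs.
A packing using 5 discs:
  disc 1: 1500 + 350 = 1850
  disc 2: 1450 + 500 = 1950
  disc 3: 1300 + 650 = 1950
  disc 4: 1200 + 250 = 1450
  disc 5: 1100 = 1100
This matches the lower bound, so 5 is optimal.

5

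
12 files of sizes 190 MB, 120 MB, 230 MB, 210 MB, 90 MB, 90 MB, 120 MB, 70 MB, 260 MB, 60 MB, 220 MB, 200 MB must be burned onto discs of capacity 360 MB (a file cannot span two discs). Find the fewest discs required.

6

Total = 260 + 230 + 220 + 210 + 200 + 190 + 120 + 120 + 90 + 90 + 70 + 60 = 1860 MB.
Lower bound: ⌈1860/360⌉ = 6 discs.
A packing using 6 discs:
  disc 1: 260 + 90 = 350
  disc 2: 230 + 120 = 350
  disc 3: 220 + 120 = 340
  disc 4: 210 + 90 + 60 = 360
  disc 5: 200 + 70 = 270
  disc 6: 190 = 190
This matches the lower bound, so 6 is optimal.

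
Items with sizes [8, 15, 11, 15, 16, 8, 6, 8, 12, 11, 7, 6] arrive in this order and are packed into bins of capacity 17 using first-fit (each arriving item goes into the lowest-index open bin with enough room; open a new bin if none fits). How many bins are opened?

8

  8 → bin 1 (new)  [load 8/17]
  15 → bin 2 (new)  [load 15/17]
  11 → bin 3 (new)  [load 11/17]
  15 → bin 4 (new)  [load 15/17]
  16 → bin 5 (new)  [load 16/17]
  8 → bin 1  [load 16/17]
  6 → bin 3  [load 17/17]
  8 → bin 6 (new)  [load 8/17]
  12 → bin 7 (new)  [load 12/17]
  11 → bin 8 (new)  [load 11/17]
  7 → bin 6  [load 15/17]
  6 → bin 8  [load 17/17]
8 bins opened.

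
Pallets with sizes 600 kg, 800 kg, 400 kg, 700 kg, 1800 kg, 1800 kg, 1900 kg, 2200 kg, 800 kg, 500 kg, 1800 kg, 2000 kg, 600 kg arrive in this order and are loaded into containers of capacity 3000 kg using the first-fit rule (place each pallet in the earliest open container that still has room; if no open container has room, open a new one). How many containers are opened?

7

  600 → container 1 (new)  [load 600/3000]
  800 → container 1  [load 1400/3000]
  400 → container 1  [load 1800/3000]
  700 → container 1  [load 2500/3000]
  1800 → container 2 (new)  [load 1800/3000]
  1800 → container 3 (new)  [load 1800/3000]
  1900 → container 4 (new)  [load 1900/3000]
  2200 → container 5 (new)  [load 2200/3000]
  800 → container 2  [load 2600/3000]
  500 → container 1  [load 3000/3000]
  1800 → container 6 (new)  [load 1800/3000]
  2000 → container 7 (new)  [load 2000/3000]
  600 → container 3  [load 2400/3000]
7 containers opened.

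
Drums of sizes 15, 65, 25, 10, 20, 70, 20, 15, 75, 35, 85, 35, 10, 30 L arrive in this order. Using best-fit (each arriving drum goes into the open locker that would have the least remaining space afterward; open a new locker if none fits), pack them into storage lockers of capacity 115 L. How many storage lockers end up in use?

  15 → locker 1 (new)  [load 15/115]
  65 → locker 1  [load 80/115]
  25 → locker 1  [load 105/115]
  10 → locker 1  [load 115/115]
  20 → locker 2 (new)  [load 20/115]
  70 → locker 2  [load 90/115]
  20 → locker 2  [load 110/115]
  15 → locker 3 (new)  [load 15/115]
  75 → locker 3  [load 90/115]
  35 → locker 4 (new)  [load 35/115]
  85 → locker 5 (new)  [load 85/115]
  35 → locker 4  [load 70/115]
  10 → locker 3  [load 100/115]
  30 → locker 5  [load 115/115]
5 storage lockers opened.

5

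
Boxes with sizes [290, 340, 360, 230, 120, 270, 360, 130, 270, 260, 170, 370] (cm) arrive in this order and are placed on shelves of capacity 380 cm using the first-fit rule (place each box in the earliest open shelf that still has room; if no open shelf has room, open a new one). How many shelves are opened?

  290 → shelf 1 (new)  [load 290/380]
  340 → shelf 2 (new)  [load 340/380]
  360 → shelf 3 (new)  [load 360/380]
  230 → shelf 4 (new)  [load 230/380]
  120 → shelf 4  [load 350/380]
  270 → shelf 5 (new)  [load 270/380]
  360 → shelf 6 (new)  [load 360/380]
  130 → shelf 7 (new)  [load 130/380]
  270 → shelf 8 (new)  [load 270/380]
  260 → shelf 9 (new)  [load 260/380]
  170 → shelf 7  [load 300/380]
  370 → shelf 10 (new)  [load 370/380]
10 shelves opened.

10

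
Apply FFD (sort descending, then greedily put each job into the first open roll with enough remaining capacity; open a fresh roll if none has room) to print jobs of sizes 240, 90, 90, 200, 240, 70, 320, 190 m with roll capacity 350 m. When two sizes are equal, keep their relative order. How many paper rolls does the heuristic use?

5

Sorted descending: 320, 240, 240, 200, 190, 90, 90, 70.
  320 → roll 1 (new)  [load 320/350]
  240 → roll 2 (new)  [load 240/350]
  240 → roll 3 (new)  [load 240/350]
  200 → roll 4 (new)  [load 200/350]
  190 → roll 5 (new)  [load 190/350]
  90 → roll 2  [load 330/350]
  90 → roll 3  [load 330/350]
  70 → roll 4  [load 270/350]
5 paper rolls opened.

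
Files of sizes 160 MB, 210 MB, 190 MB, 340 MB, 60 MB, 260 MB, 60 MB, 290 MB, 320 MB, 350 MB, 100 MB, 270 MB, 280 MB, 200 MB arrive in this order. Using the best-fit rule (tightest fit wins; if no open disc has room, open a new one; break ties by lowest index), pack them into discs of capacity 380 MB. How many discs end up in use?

10

  160 → disc 1 (new)  [load 160/380]
  210 → disc 1  [load 370/380]
  190 → disc 2 (new)  [load 190/380]
  340 → disc 3 (new)  [load 340/380]
  60 → disc 2  [load 250/380]
  260 → disc 4 (new)  [load 260/380]
  60 → disc 4  [load 320/380]
  290 → disc 5 (new)  [load 290/380]
  320 → disc 6 (new)  [load 320/380]
  350 → disc 7 (new)  [load 350/380]
  100 → disc 2  [load 350/380]
  270 → disc 8 (new)  [load 270/380]
  280 → disc 9 (new)  [load 280/380]
  200 → disc 10 (new)  [load 200/380]
10 discs opened.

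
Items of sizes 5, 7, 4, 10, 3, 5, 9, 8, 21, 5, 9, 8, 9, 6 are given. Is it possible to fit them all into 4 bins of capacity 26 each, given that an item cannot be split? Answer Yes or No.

No

Total = 109; ⌈109/26⌉ = 5.
At least 5 bins are required, but only 4 are allowed.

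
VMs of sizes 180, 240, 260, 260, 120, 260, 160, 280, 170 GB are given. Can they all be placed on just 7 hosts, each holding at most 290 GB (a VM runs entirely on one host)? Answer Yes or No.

Total = 1930 GB; ⌈1930/290⌉ = 7.
8 VMs each exceed half the capacity and cannot share a host, forcing at least 8 hosts.
At least 8 hosts are required, but only 7 are allowed.

No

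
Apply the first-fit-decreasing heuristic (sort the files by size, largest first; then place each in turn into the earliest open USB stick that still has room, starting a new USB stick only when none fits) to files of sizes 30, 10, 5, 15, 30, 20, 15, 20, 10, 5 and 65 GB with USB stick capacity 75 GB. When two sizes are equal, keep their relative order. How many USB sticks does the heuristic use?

Sorted descending: 65, 30, 30, 20, 20, 15, 15, 10, 10, 5, 5.
  65 → USB stick 1 (new)  [load 65/75]
  30 → USB stick 2 (new)  [load 30/75]
  30 → USB stick 2  [load 60/75]
  20 → USB stick 3 (new)  [load 20/75]
  20 → USB stick 3  [load 40/75]
  15 → USB stick 2  [load 75/75]
  15 → USB stick 3  [load 55/75]
  10 → USB stick 1  [load 75/75]
  10 → USB stick 3  [load 65/75]
  5 → USB stick 3  [load 70/75]
  5 → USB stick 3  [load 75/75]
3 USB sticks opened.

3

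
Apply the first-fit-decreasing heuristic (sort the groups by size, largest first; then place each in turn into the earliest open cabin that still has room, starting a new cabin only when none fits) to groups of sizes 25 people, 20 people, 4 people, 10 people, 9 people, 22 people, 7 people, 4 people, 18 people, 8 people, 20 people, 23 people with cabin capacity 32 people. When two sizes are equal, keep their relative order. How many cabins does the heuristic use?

6

Sorted descending: 25, 23, 22, 20, 20, 18, 10, 9, 8, 7, 4, 4.
  25 → cabin 1 (new)  [load 25/32]
  23 → cabin 2 (new)  [load 23/32]
  22 → cabin 3 (new)  [load 22/32]
  20 → cabin 4 (new)  [load 20/32]
  20 → cabin 5 (new)  [load 20/32]
  18 → cabin 6 (new)  [load 18/32]
  10 → cabin 3  [load 32/32]
  9 → cabin 2  [load 32/32]
  8 → cabin 4  [load 28/32]
  7 → cabin 1  [load 32/32]
  4 → cabin 4  [load 32/32]
  4 → cabin 5  [load 24/32]
6 cabins opened.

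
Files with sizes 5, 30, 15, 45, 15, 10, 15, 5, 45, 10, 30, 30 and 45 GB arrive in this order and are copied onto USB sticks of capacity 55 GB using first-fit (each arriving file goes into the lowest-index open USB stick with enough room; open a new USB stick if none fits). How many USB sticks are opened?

7

  5 → USB stick 1 (new)  [load 5/55]
  30 → USB stick 1  [load 35/55]
  15 → USB stick 1  [load 50/55]
  45 → USB stick 2 (new)  [load 45/55]
  15 → USB stick 3 (new)  [load 15/55]
  10 → USB stick 2  [load 55/55]
  15 → USB stick 3  [load 30/55]
  5 → USB stick 1  [load 55/55]
  45 → USB stick 4 (new)  [load 45/55]
  10 → USB stick 3  [load 40/55]
  30 → USB stick 5 (new)  [load 30/55]
  30 → USB stick 6 (new)  [load 30/55]
  45 → USB stick 7 (new)  [load 45/55]
7 USB sticks opened.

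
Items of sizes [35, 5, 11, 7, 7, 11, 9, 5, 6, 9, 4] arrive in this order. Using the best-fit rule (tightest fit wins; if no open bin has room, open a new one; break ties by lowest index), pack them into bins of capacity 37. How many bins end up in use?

  35 → bin 1 (new)  [load 35/37]
  5 → bin 2 (new)  [load 5/37]
  11 → bin 2  [load 16/37]
  7 → bin 2  [load 23/37]
  7 → bin 2  [load 30/37]
  11 → bin 3 (new)  [load 11/37]
  9 → bin 3  [load 20/37]
  5 → bin 2  [load 35/37]
  6 → bin 3  [load 26/37]
  9 → bin 3  [load 35/37]
  4 → bin 4 (new)  [load 4/37]
4 bins opened.

4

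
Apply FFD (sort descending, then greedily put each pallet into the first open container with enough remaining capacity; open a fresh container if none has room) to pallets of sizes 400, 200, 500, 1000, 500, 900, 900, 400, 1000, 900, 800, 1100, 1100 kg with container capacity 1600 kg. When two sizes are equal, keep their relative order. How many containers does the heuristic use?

8

Sorted descending: 1100, 1100, 1000, 1000, 900, 900, 900, 800, 500, 500, 400, 400, 200.
  1100 → container 1 (new)  [load 1100/1600]
  1100 → container 2 (new)  [load 1100/1600]
  1000 → container 3 (new)  [load 1000/1600]
  1000 → container 4 (new)  [load 1000/1600]
  900 → container 5 (new)  [load 900/1600]
  900 → container 6 (new)  [load 900/1600]
  900 → container 7 (new)  [load 900/1600]
  800 → container 8 (new)  [load 800/1600]
  500 → container 1  [load 1600/1600]
  500 → container 2  [load 1600/1600]
  400 → container 3  [load 1400/1600]
  400 → container 4  [load 1400/1600]
  200 → container 3  [load 1600/1600]
8 containers opened.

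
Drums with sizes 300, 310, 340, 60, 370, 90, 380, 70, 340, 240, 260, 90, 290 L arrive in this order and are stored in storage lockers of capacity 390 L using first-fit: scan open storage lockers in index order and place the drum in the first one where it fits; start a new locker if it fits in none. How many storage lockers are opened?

  300 → locker 1 (new)  [load 300/390]
  310 → locker 2 (new)  [load 310/390]
  340 → locker 3 (new)  [load 340/390]
  60 → locker 1  [load 360/390]
  370 → locker 4 (new)  [load 370/390]
  90 → locker 5 (new)  [load 90/390]
  380 → locker 6 (new)  [load 380/390]
  70 → locker 2  [load 380/390]
  340 → locker 7 (new)  [load 340/390]
  240 → locker 5  [load 330/390]
  260 → locker 8 (new)  [load 260/390]
  90 → locker 8  [load 350/390]
  290 → locker 9 (new)  [load 290/390]
9 storage lockers opened.

9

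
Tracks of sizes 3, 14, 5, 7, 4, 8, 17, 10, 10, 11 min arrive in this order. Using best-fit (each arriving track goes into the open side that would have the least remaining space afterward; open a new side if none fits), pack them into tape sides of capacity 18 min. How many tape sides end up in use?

6

  3 → side 1 (new)  [load 3/18]
  14 → side 1  [load 17/18]
  5 → side 2 (new)  [load 5/18]
  7 → side 2  [load 12/18]
  4 → side 2  [load 16/18]
  8 → side 3 (new)  [load 8/18]
  17 → side 4 (new)  [load 17/18]
  10 → side 3  [load 18/18]
  10 → side 5 (new)  [load 10/18]
  11 → side 6 (new)  [load 11/18]
6 tape sides opened.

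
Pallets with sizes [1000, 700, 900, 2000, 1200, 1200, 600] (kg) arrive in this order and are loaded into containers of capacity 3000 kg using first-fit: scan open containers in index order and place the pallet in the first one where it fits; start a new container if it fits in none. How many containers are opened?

  1000 → container 1 (new)  [load 1000/3000]
  700 → container 1  [load 1700/3000]
  900 → container 1  [load 2600/3000]
  2000 → container 2 (new)  [load 2000/3000]
  1200 → container 3 (new)  [load 1200/3000]
  1200 → container 3  [load 2400/3000]
  600 → container 2  [load 2600/3000]
3 containers opened.

3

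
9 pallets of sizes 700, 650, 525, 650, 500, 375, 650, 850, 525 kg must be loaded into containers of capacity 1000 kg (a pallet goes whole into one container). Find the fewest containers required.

Total = 850 + 700 + 650 + 650 + 650 + 525 + 525 + 500 + 375 = 5425 kg.
Lower bound: ⌈5425/1000⌉ = 6 containers.
Also, 7 pallets each exceed 500 kg, and no two of those can share a container, so at least 7 containers are needed.
A packing using 8 containers:
  container 1: 850 = 850
  container 2: 700 = 700
  container 3: 650 = 650
  container 4: 650 = 650
  container 5: 650 = 650
  container 6: 525 + 375 = 900
  container 7: 525 = 525
  container 8: 500 = 500
No arrangement into 7 containers stays within capacity, so 8 is optimal.

8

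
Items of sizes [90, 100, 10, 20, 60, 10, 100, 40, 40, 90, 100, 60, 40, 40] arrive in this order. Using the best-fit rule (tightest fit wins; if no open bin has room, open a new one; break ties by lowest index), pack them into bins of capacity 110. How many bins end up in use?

  90 → bin 1 (new)  [load 90/110]
  100 → bin 2 (new)  [load 100/110]
  10 → bin 2  [load 110/110]
  20 → bin 1  [load 110/110]
  60 → bin 3 (new)  [load 60/110]
  10 → bin 3  [load 70/110]
  100 → bin 4 (new)  [load 100/110]
  40 → bin 3  [load 110/110]
  40 → bin 5 (new)  [load 40/110]
  90 → bin 6 (new)  [load 90/110]
  100 → bin 7 (new)  [load 100/110]
  60 → bin 5  [load 100/110]
  40 → bin 8 (new)  [load 40/110]
  40 → bin 8  [load 80/110]
8 bins opened.

8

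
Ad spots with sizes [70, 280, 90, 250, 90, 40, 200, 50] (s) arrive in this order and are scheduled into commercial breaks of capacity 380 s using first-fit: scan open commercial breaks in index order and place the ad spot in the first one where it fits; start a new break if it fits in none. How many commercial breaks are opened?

3

  70 → break 1 (new)  [load 70/380]
  280 → break 1  [load 350/380]
  90 → break 2 (new)  [load 90/380]
  250 → break 2  [load 340/380]
  90 → break 3 (new)  [load 90/380]
  40 → break 2  [load 380/380]
  200 → break 3  [load 290/380]
  50 → break 3  [load 340/380]
3 commercial breaks opened.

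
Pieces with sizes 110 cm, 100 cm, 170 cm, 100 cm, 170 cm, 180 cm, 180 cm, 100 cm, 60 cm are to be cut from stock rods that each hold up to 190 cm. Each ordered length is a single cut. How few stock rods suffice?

8

Total = 180 + 180 + 170 + 170 + 110 + 100 + 100 + 100 + 60 = 1170 cm.
Lower bound: ⌈1170/190⌉ = 7 stock rods.
Also, 8 pieces each exceed 95 cm, and no two of those can share a stock rod, so at least 8 stock rods are needed.
A packing using 8 stock rods:
  stock rod 1: 180 = 180
  stock rod 2: 180 = 180
  stock rod 3: 170 = 170
  stock rod 4: 170 = 170
  stock rod 5: 110 + 60 = 170
  stock rod 6: 100 = 100
  stock rod 7: 100 = 100
  stock rod 8: 100 = 100
This matches the lower bound, so 8 is optimal.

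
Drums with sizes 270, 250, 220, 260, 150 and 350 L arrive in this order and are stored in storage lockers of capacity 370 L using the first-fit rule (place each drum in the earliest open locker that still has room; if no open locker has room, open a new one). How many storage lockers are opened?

  270 → locker 1 (new)  [load 270/370]
  250 → locker 2 (new)  [load 250/370]
  220 → locker 3 (new)  [load 220/370]
  260 → locker 4 (new)  [load 260/370]
  150 → locker 3  [load 370/370]
  350 → locker 5 (new)  [load 350/370]
5 storage lockers opened.

5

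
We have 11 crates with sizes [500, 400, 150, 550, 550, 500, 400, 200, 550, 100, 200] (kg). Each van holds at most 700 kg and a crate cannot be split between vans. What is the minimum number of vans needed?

7

Total = 550 + 550 + 550 + 500 + 500 + 400 + 400 + 200 + 200 + 150 + 100 = 4100 kg.
Lower bound: ⌈4100/700⌉ = 6 vans.
Also, 7 crates each exceed 350 kg, and no two of those can share a van, so at least 7 vans are needed.
A packing using 7 vans:
  van 1: 550 + 150 = 700
  van 2: 550 + 100 = 650
  van 3: 550 = 550
  van 4: 500 + 200 = 700
  van 5: 500 + 200 = 700
  van 6: 400 = 400
  van 7: 400 = 400
This matches the lower bound, so 7 is optimal.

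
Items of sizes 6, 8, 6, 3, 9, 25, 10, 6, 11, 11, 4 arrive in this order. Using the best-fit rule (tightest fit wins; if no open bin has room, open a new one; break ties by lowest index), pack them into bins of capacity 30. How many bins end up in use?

4

  6 → bin 1 (new)  [load 6/30]
  8 → bin 1  [load 14/30]
  6 → bin 1  [load 20/30]
  3 → bin 1  [load 23/30]
  9 → bin 2 (new)  [load 9/30]
  25 → bin 3 (new)  [load 25/30]
  10 → bin 2  [load 19/30]
  6 → bin 1  [load 29/30]
  11 → bin 2  [load 30/30]
  11 → bin 4 (new)  [load 11/30]
  4 → bin 3  [load 29/30]
4 bins opened.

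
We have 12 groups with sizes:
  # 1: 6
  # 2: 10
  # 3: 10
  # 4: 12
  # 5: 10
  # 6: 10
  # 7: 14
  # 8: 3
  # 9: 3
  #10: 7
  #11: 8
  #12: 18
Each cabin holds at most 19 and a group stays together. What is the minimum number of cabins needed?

7

Total = 18 + 14 + 12 + 10 + 10 + 10 + 10 + 8 + 7 + 6 + 3 + 3 = 111.
Lower bound: ⌈111/19⌉ = 6 cabins.
Also, 7 groups each exceed 19/2, and no two of those can share a cabin, so at least 7 cabins are needed.
A packing using 7 cabins:
  cabin 1: 18 = 18
  cabin 2: 14 + 3 = 17
  cabin 3: 12 + 7 = 19
  cabin 4: 10 + 8 = 18
  cabin 5: 10 + 6 + 3 = 19
  cabin 6: 10 = 10
  cabin 7: 10 = 10
This matches the lower bound, so 7 is optimal.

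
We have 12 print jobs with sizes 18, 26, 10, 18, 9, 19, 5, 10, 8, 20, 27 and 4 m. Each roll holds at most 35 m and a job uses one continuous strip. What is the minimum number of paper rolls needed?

6

Total = 27 + 26 + 20 + 19 + 18 + 18 + 10 + 10 + 9 + 8 + 5 + 4 = 174 m.
Lower bound: ⌈174/35⌉ = 5 paper rolls.
Also, 6 print jobs each exceed 35/2 m, and no two of those can share a roll, so at least 6 paper rolls are needed.
A packing using 6 paper rolls:
  roll 1: 27 + 8 = 35
  roll 2: 26 + 9 = 35
  roll 3: 20 + 10 + 5 = 35
  roll 4: 19 + 10 + 4 = 33
  roll 5: 18 = 18
  roll 6: 18 = 18
This matches the lower bound, so 6 is optimal.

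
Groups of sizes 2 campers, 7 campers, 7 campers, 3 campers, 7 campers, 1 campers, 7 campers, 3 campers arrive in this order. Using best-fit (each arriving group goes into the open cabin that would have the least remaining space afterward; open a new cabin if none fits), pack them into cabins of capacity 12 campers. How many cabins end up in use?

  2 → cabin 1 (new)  [load 2/12]
  7 → cabin 1  [load 9/12]
  7 → cabin 2 (new)  [load 7/12]
  3 → cabin 1  [load 12/12]
  7 → cabin 3 (new)  [load 7/12]
  1 → cabin 2  [load 8/12]
  7 → cabin 4 (new)  [load 7/12]
  3 → cabin 2  [load 11/12]
4 cabins opened.

4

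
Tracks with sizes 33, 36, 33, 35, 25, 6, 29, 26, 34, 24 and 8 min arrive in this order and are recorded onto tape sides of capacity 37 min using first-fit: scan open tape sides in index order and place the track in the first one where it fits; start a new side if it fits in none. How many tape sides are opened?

  33 → side 1 (new)  [load 33/37]
  36 → side 2 (new)  [load 36/37]
  33 → side 3 (new)  [load 33/37]
  35 → side 4 (new)  [load 35/37]
  25 → side 5 (new)  [load 25/37]
  6 → side 5  [load 31/37]
  29 → side 6 (new)  [load 29/37]
  26 → side 7 (new)  [load 26/37]
  34 → side 8 (new)  [load 34/37]
  24 → side 9 (new)  [load 24/37]
  8 → side 6  [load 37/37]
9 tape sides opened.

9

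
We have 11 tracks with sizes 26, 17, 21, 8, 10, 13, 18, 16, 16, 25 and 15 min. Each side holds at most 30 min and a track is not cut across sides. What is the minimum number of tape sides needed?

8

Total = 26 + 25 + 21 + 18 + 17 + 16 + 16 + 15 + 13 + 10 + 8 = 185 min.
Lower bound: ⌈185/30⌉ = 7 tape sides.
A packing using 8 tape sides:
  side 1: 26 = 26
  side 2: 25 = 25
  side 3: 21 + 8 = 29
  side 4: 18 + 10 = 28
  side 5: 17 + 13 = 30
  side 6: 16 = 16
  side 7: 16 = 16
  side 8: 15 = 15
No arrangement into 7 tape sides stays within capacity, so 8 is optimal.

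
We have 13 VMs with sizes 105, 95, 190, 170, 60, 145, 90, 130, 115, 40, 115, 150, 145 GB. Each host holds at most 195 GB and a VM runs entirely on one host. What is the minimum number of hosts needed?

Total = 190 + 170 + 150 + 145 + 145 + 130 + 115 + 115 + 105 + 95 + 90 + 60 + 40 = 1550 GB.
Lower bound: ⌈1550/195⌉ = 8 hosts.
Also, 9 VMs each exceed 195/2 GB, and no two of those can share a host, so at least 9 hosts are needed.
A packing using 10 hosts:
  host 1: 190 = 190
  host 2: 170 = 170
  host 3: 150 + 40 = 190
  host 4: 145 = 145
  host 5: 145 = 145
  host 6: 130 + 60 = 190
  host 7: 115 = 115
  host 8: 115 = 115
  host 9: 105 + 90 = 195
  host 10: 95 = 95
No arrangement into 9 hosts stays within capacity, so 10 is optimal.

10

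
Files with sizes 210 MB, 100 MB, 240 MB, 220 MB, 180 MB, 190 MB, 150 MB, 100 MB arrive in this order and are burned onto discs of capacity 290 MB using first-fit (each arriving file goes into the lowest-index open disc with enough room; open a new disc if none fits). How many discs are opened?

6

  210 → disc 1 (new)  [load 210/290]
  100 → disc 2 (new)  [load 100/290]
  240 → disc 3 (new)  [load 240/290]
  220 → disc 4 (new)  [load 220/290]
  180 → disc 2  [load 280/290]
  190 → disc 5 (new)  [load 190/290]
  150 → disc 6 (new)  [load 150/290]
  100 → disc 5  [load 290/290]
6 discs opened.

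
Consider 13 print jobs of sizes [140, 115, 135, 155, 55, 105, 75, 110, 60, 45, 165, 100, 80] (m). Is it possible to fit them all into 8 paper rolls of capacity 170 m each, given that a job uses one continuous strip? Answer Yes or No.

Total = 1340 m; ⌈1340/170⌉ = 8.
The bound of 8 does not rule out 8, but exhaustive search shows no assignment into 8 paper rolls of capacity 170 m exists — the minimum is 9.

No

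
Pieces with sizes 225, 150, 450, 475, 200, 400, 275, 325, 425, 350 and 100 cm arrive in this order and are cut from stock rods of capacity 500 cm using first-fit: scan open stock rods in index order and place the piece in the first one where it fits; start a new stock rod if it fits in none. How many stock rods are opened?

8

  225 → stock rod 1 (new)  [load 225/500]
  150 → stock rod 1  [load 375/500]
  450 → stock rod 2 (new)  [load 450/500]
  475 → stock rod 3 (new)  [load 475/500]
  200 → stock rod 4 (new)  [load 200/500]
  400 → stock rod 5 (new)  [load 400/500]
  275 → stock rod 4  [load 475/500]
  325 → stock rod 6 (new)  [load 325/500]
  425 → stock rod 7 (new)  [load 425/500]
  350 → stock rod 8 (new)  [load 350/500]
  100 → stock rod 1  [load 475/500]
8 stock rods opened.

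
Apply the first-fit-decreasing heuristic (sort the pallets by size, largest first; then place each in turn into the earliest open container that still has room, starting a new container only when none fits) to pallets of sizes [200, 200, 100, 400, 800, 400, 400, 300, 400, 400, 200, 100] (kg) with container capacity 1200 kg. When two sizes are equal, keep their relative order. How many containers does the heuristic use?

Sorted descending: 800, 400, 400, 400, 400, 400, 300, 200, 200, 200, 100, 100.
  800 → container 1 (new)  [load 800/1200]
  400 → container 1  [load 1200/1200]
  400 → container 2 (new)  [load 400/1200]
  400 → container 2  [load 800/1200]
  400 → container 2  [load 1200/1200]
  400 → container 3 (new)  [load 400/1200]
  300 → container 3  [load 700/1200]
  200 → container 3  [load 900/1200]
  200 → container 3  [load 1100/1200]
  200 → container 4 (new)  [load 200/1200]
  100 → container 3  [load 1200/1200]
  100 → container 4  [load 300/1200]
4 containers opened.

4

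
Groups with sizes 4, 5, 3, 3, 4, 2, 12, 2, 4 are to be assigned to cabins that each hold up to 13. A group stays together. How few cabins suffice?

Total = 12 + 5 + 4 + 4 + 4 + 3 + 3 + 2 + 2 = 39.
Lower bound: ⌈39/13⌉ = 3 cabins.
A packing using 4 cabins:
  cabin 1: 12 = 12
  cabin 2: 5 + 4 + 4 = 13
  cabin 3: 4 + 3 + 3 + 2 = 12
  cabin 4: 2 = 2
No arrangement into 3 cabins stays within capacity, so 4 is optimal.

4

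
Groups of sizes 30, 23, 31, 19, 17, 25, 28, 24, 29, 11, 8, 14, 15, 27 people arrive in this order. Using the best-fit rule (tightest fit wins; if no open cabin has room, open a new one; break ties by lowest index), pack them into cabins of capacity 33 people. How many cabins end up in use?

11

  30 → cabin 1 (new)  [load 30/33]
  23 → cabin 2 (new)  [load 23/33]
  31 → cabin 3 (new)  [load 31/33]
  19 → cabin 4 (new)  [load 19/33]
  17 → cabin 5 (new)  [load 17/33]
  25 → cabin 6 (new)  [load 25/33]
  28 → cabin 7 (new)  [load 28/33]
  24 → cabin 8 (new)  [load 24/33]
  29 → cabin 9 (new)  [load 29/33]
  11 → cabin 4  [load 30/33]
  8 → cabin 6  [load 33/33]
  14 → cabin 5  [load 31/33]
  15 → cabin 10 (new)  [load 15/33]
  27 → cabin 11 (new)  [load 27/33]
11 cabins opened.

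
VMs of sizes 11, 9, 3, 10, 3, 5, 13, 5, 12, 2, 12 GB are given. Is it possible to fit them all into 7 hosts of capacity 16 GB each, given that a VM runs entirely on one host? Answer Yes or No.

Yes

A valid assignment using 6 hosts:
  host 1: 13 + 3 = 16
  host 2: 12 + 3 = 15
  host 3: 12 + 2 = 14
  host 4: 11 + 5 = 16
  host 5: 10 + 5 = 15
  host 6: 9 = 9
That uses only 6 ≤ 7, so 7 hosts are enough.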